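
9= 9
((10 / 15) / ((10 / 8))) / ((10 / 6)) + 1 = 33 / 25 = 1.32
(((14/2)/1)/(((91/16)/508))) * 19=154432/13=11879.38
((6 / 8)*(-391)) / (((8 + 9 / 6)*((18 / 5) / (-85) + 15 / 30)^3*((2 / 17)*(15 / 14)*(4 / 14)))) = -10001117743750 / 1118413511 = -8942.24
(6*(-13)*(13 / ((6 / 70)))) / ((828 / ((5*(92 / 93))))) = -59150 / 837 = -70.67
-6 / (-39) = 2 / 13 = 0.15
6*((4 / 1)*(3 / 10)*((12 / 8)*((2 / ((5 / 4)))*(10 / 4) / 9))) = 24 / 5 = 4.80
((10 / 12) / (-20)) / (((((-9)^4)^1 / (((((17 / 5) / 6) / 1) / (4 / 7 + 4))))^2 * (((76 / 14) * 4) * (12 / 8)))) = -99127 / 217084407378739200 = -0.00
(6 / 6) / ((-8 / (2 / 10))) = -1 / 40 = -0.02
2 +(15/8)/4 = 79/32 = 2.47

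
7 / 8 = 0.88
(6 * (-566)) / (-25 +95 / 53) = 29998 / 205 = 146.33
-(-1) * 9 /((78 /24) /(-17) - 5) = -612 /353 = -1.73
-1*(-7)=7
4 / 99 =0.04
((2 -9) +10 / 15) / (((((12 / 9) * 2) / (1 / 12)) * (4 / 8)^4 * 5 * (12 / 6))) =-19 / 60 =-0.32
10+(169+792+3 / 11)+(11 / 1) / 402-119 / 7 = 4219915 / 4422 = 954.30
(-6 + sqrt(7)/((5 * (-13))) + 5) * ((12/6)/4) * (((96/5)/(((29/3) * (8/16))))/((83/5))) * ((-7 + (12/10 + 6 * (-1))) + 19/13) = 193536 * sqrt(7)/10169575 + 193536/156455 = 1.29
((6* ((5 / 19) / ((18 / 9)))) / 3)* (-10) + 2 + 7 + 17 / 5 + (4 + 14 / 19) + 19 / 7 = 17.22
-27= -27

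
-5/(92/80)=-100/23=-4.35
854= 854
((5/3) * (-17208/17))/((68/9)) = -64530/289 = -223.29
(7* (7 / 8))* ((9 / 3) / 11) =147 / 88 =1.67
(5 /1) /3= 5 /3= 1.67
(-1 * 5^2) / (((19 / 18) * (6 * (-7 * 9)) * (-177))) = -25 / 70623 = -0.00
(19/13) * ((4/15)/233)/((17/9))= 228/257465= 0.00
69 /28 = 2.46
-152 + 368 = 216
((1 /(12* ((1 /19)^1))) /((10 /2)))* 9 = 57 /20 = 2.85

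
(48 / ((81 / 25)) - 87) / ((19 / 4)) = -7796 / 513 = -15.20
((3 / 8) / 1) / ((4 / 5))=15 / 32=0.47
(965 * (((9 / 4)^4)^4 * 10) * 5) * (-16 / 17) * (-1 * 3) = 134112336168151992375 / 2281701376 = 58777339391.92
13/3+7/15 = 4.80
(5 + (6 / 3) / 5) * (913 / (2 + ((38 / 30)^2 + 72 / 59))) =65448405 / 64049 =1021.85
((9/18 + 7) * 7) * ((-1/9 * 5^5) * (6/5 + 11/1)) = -1334375/6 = -222395.83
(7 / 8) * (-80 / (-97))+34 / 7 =5.58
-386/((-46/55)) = 10615/23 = 461.52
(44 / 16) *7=77 / 4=19.25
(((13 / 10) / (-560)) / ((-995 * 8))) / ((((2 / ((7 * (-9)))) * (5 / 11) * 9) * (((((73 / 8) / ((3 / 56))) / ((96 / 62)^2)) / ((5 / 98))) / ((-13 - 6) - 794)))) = 3138993 / 2394216660500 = 0.00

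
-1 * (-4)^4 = -256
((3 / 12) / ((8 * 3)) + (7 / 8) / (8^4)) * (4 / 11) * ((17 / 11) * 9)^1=4845 / 90112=0.05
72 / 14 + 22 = 190 / 7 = 27.14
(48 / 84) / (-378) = -2 / 1323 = -0.00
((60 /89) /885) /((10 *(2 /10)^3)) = 50 /5251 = 0.01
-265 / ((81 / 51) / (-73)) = 328865 / 27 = 12180.19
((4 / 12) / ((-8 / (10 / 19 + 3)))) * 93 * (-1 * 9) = 18693 / 152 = 122.98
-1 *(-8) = 8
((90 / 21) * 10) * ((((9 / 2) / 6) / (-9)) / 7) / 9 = -25 / 441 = -0.06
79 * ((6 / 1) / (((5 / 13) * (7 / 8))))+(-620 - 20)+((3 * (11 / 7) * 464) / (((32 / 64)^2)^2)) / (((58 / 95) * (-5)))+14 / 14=-374349 / 35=-10695.69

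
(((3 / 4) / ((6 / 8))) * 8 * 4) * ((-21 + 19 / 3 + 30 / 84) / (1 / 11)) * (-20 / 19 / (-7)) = -2115520 / 2793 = -757.44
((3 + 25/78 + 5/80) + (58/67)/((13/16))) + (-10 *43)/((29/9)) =-156403511/1212432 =-129.00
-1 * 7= -7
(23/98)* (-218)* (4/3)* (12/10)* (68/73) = -1363808/17885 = -76.25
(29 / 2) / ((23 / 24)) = 348 / 23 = 15.13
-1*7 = -7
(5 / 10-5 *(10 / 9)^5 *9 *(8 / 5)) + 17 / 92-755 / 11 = -189.88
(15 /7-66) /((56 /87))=-38889 /392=-99.21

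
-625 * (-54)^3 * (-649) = -63871335000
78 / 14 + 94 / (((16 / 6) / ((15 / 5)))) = 3117 / 28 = 111.32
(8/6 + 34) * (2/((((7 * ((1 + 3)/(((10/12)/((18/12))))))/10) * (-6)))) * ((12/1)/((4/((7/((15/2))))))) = -530/81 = -6.54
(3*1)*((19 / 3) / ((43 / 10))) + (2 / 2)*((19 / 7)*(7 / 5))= 1767 / 215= 8.22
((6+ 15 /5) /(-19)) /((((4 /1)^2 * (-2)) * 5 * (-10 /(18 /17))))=-0.00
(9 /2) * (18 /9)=9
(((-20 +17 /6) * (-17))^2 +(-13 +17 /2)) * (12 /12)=3065839 /36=85162.19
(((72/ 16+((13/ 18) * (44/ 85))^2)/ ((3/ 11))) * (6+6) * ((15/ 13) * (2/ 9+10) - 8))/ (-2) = -8841044476/ 22823775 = -387.36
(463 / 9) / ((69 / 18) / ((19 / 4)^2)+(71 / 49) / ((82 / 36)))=335790287 / 5261190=63.82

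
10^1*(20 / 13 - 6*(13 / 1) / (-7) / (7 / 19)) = 202460 / 637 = 317.83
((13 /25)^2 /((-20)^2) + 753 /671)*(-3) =-565090197 /167750000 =-3.37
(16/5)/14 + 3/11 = 193/385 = 0.50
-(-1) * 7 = 7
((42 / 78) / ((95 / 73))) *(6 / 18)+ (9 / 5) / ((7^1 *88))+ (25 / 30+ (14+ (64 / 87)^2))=17868053311 / 1151638488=15.52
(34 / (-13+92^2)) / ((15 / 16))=544 / 126765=0.00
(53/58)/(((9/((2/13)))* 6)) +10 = 203633/20358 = 10.00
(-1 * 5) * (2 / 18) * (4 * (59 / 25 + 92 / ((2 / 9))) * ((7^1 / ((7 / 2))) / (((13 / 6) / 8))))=-1332352 / 195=-6832.57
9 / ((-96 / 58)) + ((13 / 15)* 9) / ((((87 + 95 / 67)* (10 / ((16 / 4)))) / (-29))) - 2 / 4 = -4123591 / 592400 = -6.96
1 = 1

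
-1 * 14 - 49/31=-483/31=-15.58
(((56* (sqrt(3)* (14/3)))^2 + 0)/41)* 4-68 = 2450260/123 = 19920.81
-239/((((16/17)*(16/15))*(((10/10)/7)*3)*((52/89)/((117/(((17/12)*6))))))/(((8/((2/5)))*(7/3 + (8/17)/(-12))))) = -1306571175/2176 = -600446.31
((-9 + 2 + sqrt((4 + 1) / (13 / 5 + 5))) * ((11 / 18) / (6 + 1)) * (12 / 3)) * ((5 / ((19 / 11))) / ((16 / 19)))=-605 / 72 + 3025 * sqrt(38) / 19152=-7.43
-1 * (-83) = 83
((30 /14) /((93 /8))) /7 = 40 /1519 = 0.03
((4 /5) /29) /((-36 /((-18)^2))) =-36 /145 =-0.25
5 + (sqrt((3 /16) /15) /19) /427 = sqrt(5) /162260 + 5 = 5.00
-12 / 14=-6 / 7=-0.86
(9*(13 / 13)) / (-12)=-3 / 4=-0.75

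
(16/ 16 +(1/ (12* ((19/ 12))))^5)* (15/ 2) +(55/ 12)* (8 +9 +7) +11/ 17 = 4973244969/ 42093683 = 118.15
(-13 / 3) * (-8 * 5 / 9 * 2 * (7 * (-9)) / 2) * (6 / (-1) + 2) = 14560 / 3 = 4853.33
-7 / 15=-0.47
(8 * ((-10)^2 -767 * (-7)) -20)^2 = 1912487824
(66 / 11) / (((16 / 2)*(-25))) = -3 / 100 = -0.03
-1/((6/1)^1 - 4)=-1/2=-0.50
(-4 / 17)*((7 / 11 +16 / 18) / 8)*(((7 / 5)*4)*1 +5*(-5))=14647 / 16830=0.87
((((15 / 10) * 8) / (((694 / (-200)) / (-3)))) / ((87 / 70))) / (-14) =-0.60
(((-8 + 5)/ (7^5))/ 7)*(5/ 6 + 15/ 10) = -1/ 16807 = -0.00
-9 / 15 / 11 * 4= -0.22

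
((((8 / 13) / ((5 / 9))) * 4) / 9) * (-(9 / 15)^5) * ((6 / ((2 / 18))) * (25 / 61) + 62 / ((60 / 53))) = -182377008 / 61953125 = -2.94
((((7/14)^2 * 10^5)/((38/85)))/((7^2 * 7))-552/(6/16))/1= -8530524/6517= -1308.96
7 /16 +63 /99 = 189 /176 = 1.07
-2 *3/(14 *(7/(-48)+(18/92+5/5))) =-3312/8113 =-0.41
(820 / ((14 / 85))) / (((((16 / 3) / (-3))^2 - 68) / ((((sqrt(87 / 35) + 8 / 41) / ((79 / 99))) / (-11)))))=1239300 / 726089 + 2540565 * sqrt(3045) / 10165246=15.50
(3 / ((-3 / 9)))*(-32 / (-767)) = -288 / 767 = -0.38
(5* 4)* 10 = 200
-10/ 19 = -0.53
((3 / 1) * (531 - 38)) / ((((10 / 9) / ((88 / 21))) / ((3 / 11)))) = 53244 / 35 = 1521.26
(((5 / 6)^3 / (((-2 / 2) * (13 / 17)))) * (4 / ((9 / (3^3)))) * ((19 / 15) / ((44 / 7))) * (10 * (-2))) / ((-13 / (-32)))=4522000 / 50193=90.09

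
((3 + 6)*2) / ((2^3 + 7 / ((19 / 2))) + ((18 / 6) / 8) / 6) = 5472 / 2675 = 2.05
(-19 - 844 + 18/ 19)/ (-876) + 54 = 915155/ 16644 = 54.98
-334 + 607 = 273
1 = 1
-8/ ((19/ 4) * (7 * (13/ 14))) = -64/ 247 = -0.26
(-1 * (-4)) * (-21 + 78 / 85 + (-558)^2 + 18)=105863052 / 85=1245447.67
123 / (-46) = -123 / 46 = -2.67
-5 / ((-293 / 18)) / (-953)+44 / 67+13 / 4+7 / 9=3154791391 / 673500348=4.68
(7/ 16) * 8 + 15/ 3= 17/ 2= 8.50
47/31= 1.52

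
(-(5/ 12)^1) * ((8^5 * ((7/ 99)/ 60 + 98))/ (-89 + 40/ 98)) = 58417608704/ 3867831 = 15103.45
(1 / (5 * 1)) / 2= 1 / 10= 0.10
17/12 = 1.42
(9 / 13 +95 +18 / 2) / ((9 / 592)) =805712 / 117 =6886.43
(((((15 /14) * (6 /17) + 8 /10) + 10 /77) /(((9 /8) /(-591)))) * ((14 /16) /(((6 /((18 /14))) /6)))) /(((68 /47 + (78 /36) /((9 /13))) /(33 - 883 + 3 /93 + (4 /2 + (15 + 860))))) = -1537267955292 /336660775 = -4566.22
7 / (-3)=-7 / 3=-2.33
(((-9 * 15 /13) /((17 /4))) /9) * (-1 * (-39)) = -180 /17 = -10.59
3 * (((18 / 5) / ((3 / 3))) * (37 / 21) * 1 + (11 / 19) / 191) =2418069 / 127015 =19.04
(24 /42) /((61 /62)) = 248 /427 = 0.58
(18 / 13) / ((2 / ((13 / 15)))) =3 / 5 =0.60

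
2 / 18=1 / 9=0.11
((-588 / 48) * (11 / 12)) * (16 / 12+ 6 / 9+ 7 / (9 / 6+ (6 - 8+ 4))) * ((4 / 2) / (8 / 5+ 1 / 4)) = -5390 / 111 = -48.56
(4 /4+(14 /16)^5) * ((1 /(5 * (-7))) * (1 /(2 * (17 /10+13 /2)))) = -49575 /18808832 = -0.00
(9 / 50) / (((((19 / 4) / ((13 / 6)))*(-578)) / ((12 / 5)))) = -234 / 686375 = -0.00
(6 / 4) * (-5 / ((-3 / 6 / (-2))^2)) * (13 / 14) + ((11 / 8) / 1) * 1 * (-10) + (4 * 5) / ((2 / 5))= -2105 / 28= -75.18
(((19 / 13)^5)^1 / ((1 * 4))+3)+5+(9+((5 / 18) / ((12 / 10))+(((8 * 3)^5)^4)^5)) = 21049156278085749615767911051192120254959018771282020107806245230527512169748792403948590676575931248106638515558379804663470253630867540838566545 / 20049822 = 1049842551125179546021302000000000000000000000000000000000000000000000000000000000000000000000000000000000000000000000000000000000000000000.00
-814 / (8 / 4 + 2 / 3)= -1221 / 4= -305.25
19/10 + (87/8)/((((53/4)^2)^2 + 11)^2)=394592873400337/207680458434030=1.90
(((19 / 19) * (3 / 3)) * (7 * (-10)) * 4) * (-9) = 2520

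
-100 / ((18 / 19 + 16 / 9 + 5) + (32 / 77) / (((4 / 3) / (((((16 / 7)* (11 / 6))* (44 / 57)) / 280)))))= -29326500 / 2266571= -12.94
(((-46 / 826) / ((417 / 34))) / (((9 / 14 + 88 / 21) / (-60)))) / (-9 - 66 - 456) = -31280 / 294670131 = -0.00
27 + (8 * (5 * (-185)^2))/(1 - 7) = -684419/3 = -228139.67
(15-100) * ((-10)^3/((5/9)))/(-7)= -153000/7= -21857.14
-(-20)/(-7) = -20/7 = -2.86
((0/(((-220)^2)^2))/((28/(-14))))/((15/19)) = 0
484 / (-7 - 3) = -242 / 5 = -48.40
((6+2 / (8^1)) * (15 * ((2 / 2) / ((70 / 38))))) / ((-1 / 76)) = -27075 / 7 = -3867.86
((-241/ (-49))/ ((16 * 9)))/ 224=241/ 1580544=0.00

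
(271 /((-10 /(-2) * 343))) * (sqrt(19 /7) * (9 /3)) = 813 * sqrt(133) /12005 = 0.78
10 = 10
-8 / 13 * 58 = -464 / 13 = -35.69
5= 5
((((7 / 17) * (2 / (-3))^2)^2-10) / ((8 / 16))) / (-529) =466612 / 12383361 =0.04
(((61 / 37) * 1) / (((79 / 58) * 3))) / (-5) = -3538 / 43845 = -0.08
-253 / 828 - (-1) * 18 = 637 / 36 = 17.69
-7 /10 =-0.70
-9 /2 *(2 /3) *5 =-15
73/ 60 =1.22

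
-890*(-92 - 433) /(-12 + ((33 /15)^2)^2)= 292031250 /7141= 40895.01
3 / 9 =1 / 3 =0.33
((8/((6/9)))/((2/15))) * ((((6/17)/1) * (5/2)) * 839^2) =950293350/17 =55899608.82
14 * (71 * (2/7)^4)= 2272/343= 6.62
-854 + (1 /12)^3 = -1475711 /1728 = -854.00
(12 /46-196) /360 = -2251 /4140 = -0.54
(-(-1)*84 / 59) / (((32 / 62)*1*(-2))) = -651 / 472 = -1.38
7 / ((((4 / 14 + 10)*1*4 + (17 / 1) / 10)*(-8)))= -245 / 11996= -0.02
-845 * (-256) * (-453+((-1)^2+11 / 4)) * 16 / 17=-1554908160 / 17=-91465185.88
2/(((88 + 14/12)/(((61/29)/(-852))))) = -61/1101565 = -0.00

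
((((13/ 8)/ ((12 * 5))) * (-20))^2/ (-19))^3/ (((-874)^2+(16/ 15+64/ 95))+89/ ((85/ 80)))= -410278765/ 85117459837410607104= -0.00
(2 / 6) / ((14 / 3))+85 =85.07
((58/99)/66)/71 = 29/231957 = 0.00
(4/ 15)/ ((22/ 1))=2/ 165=0.01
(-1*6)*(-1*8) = 48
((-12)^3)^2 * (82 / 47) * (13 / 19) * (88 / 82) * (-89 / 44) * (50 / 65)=-5315051520 / 893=-5951905.40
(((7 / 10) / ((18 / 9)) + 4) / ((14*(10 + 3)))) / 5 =87 / 18200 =0.00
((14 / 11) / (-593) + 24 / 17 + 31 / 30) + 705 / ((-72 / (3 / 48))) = 389833699 / 212910720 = 1.83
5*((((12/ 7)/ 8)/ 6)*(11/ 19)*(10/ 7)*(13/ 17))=3575/ 31654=0.11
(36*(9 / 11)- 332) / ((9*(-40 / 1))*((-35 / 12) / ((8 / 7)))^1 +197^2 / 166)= -1104896 / 4209073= -0.26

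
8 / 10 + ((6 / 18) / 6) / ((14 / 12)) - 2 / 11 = 769 / 1155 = 0.67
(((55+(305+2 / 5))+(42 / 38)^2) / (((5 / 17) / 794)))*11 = 96915599506 / 9025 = 10738570.58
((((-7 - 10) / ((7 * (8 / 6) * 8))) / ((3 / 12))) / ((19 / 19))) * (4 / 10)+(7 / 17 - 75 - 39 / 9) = -566101 / 7140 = -79.29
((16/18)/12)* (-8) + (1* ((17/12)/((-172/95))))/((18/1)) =-0.64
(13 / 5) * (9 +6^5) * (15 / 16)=303615 / 16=18975.94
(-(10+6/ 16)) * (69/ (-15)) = 1909/ 40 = 47.72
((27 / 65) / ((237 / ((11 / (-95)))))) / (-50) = 99 / 24391250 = 0.00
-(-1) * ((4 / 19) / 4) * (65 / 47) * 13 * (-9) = -7605 / 893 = -8.52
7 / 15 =0.47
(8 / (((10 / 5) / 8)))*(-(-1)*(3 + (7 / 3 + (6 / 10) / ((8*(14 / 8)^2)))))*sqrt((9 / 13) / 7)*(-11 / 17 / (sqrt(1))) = -1386176*sqrt(91) / 379015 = -34.89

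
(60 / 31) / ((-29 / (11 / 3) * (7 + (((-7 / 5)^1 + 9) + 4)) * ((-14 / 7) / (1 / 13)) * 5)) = 110 / 1086891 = 0.00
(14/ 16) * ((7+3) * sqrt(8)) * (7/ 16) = 245 * sqrt(2)/ 32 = 10.83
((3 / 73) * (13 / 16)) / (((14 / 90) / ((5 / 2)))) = 8775 / 16352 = 0.54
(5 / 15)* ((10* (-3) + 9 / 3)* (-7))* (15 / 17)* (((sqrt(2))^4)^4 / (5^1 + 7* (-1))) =-120960 / 17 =-7115.29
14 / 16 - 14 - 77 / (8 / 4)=-413 / 8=-51.62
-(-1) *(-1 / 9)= -1 / 9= -0.11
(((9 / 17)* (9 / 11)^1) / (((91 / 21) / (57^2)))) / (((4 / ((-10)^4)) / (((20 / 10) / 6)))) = 657922500 / 2431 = 270638.63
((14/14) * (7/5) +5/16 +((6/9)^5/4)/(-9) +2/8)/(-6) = -342719/1049760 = -0.33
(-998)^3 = -994011992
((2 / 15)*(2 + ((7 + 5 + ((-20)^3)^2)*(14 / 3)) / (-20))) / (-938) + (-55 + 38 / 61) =13313974307 / 6437025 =2068.34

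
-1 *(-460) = 460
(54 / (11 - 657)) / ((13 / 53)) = -0.34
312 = 312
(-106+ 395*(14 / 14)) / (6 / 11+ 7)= 3179 / 83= 38.30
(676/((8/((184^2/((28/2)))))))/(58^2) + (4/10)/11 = 19679994/323785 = 60.78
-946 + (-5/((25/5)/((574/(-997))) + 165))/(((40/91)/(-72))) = -84409744/89725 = -940.76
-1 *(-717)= 717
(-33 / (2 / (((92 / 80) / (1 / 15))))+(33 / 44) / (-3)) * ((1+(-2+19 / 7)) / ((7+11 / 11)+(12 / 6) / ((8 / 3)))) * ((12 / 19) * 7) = -164088 / 665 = -246.75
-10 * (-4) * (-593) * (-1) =23720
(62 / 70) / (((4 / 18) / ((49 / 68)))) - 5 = -1447 / 680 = -2.13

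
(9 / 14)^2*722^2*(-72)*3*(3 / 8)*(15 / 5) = -2565108243 / 49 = -52349147.82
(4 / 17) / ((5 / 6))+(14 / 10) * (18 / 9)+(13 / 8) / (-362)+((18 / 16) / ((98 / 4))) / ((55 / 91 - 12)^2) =47931982299 / 15571343120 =3.08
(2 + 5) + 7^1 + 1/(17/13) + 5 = 336/17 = 19.76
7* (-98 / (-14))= 49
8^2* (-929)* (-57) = 3388992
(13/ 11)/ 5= 13/ 55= 0.24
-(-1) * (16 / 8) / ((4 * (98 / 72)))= 18 / 49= 0.37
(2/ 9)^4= 16/ 6561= 0.00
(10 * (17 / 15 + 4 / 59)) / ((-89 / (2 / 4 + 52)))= -37205 / 5251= -7.09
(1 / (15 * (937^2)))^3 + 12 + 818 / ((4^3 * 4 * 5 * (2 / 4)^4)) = 406109434726220468715683 / 18272640482619593643000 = 22.23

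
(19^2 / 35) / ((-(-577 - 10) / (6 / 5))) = 2166 / 102725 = 0.02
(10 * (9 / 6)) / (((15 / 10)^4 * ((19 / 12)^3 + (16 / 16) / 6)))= 5120 / 7147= 0.72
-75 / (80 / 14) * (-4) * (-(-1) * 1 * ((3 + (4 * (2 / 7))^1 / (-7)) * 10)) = 10425 / 7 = 1489.29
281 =281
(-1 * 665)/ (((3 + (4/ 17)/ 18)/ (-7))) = 712215/ 461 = 1544.93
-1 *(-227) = 227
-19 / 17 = -1.12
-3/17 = -0.18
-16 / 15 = -1.07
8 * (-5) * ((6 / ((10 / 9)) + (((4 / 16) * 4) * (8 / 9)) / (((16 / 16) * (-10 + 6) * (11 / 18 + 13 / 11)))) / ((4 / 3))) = -158.28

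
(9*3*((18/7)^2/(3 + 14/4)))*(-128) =-2239488/637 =-3515.68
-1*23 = -23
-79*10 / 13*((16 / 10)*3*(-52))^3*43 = 1015841488896 / 25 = 40633659555.84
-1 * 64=-64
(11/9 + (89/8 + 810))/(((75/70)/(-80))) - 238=-1664278/27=-61639.93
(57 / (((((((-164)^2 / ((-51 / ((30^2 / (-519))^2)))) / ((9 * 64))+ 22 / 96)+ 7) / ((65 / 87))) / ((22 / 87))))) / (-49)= -221182492960 / 4504604045739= -0.05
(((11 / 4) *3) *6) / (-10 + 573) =0.09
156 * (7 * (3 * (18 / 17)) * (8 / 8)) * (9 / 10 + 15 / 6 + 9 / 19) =13436.67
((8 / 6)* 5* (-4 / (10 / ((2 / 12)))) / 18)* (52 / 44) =-26 / 891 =-0.03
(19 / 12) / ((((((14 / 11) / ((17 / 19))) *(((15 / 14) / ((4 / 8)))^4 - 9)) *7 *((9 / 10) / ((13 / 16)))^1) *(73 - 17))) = 6545 / 30855168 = 0.00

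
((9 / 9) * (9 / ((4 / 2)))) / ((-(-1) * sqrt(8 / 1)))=9 * sqrt(2) / 8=1.59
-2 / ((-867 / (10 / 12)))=5 / 2601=0.00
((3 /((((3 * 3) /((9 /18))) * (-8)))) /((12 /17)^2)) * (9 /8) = -289 /6144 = -0.05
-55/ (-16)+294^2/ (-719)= -1343431/ 11504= -116.78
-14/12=-1.17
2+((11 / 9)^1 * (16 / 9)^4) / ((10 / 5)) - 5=183301 / 59049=3.10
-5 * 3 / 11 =-15 / 11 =-1.36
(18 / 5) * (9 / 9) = 18 / 5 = 3.60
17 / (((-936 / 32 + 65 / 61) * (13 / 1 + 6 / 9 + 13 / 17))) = -52887 / 1265368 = -0.04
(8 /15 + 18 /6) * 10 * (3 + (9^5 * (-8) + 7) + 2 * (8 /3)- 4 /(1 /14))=-150233588 /9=-16692620.89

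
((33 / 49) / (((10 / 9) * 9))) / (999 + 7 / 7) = 33 / 490000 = 0.00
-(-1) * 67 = 67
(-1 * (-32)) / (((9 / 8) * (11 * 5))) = 256 / 495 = 0.52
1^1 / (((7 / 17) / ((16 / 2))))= 136 / 7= 19.43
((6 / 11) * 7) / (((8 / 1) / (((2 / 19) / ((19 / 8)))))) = 84 / 3971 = 0.02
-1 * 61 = -61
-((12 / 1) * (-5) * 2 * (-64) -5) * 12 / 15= -6140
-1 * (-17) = 17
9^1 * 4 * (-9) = -324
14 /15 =0.93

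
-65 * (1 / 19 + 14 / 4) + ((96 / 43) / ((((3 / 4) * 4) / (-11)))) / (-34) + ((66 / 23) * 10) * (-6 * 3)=-477382891 / 638894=-747.20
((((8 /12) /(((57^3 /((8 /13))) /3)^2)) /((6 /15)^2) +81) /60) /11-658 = -838886881247527573 /1275141908717820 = -657.88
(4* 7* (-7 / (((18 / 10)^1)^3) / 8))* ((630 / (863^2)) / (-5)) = 42875 / 60326289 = 0.00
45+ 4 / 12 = 136 / 3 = 45.33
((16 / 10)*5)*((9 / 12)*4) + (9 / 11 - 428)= -4435 / 11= -403.18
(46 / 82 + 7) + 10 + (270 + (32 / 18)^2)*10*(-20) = -181374880 / 3321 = -54614.54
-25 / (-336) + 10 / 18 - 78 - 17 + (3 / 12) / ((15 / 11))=-474701 / 5040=-94.19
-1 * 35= -35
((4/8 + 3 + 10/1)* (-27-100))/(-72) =381/16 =23.81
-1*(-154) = 154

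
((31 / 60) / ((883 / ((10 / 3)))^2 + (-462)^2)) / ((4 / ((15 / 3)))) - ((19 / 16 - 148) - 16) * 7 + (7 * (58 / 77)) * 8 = 17698404821327 / 14974925328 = 1181.87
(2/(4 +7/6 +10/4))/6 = 1/23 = 0.04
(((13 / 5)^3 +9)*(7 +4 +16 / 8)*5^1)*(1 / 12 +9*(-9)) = -139778.69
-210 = -210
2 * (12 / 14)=12 / 7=1.71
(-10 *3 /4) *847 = -12705 /2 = -6352.50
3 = 3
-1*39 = -39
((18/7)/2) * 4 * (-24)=-864/7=-123.43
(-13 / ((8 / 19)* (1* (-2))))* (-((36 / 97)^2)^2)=-25929072 / 88529281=-0.29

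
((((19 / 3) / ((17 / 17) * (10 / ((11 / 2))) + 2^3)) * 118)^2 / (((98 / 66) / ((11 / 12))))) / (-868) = -4.12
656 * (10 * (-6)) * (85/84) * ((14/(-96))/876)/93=17425/244404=0.07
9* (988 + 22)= 9090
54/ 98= 27/ 49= 0.55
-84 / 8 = -21 / 2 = -10.50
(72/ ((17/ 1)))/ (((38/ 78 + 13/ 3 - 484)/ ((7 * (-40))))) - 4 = -7571/ 4964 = -1.53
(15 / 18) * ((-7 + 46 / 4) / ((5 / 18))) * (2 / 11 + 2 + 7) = 2727 / 22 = 123.95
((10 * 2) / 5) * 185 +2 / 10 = 3701 / 5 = 740.20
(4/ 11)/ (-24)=-1/ 66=-0.02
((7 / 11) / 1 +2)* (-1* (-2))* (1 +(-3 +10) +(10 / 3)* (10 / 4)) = 2842 / 33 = 86.12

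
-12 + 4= -8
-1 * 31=-31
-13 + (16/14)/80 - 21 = -2379/70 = -33.99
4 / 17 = 0.24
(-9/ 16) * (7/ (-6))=21/ 32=0.66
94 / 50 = 47 / 25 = 1.88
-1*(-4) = 4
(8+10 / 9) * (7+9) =1312 / 9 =145.78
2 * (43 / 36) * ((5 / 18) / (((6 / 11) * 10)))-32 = -31.88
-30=-30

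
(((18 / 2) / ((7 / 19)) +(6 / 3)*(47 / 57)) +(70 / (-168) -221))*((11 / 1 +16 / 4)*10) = -7794025 / 266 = -29300.85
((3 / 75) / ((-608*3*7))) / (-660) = 1 / 210672000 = 0.00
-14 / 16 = -7 / 8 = -0.88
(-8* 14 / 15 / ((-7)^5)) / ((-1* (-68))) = 4 / 612255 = 0.00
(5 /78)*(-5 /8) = -25 /624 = -0.04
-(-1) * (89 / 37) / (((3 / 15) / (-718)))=-8635.41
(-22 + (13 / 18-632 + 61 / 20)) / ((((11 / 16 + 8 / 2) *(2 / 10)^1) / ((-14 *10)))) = 97100.68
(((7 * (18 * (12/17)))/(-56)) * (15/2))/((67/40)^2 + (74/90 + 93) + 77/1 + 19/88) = -32076000/468126467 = -0.07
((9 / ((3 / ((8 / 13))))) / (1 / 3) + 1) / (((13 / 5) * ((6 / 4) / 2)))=1700 / 507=3.35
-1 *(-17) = 17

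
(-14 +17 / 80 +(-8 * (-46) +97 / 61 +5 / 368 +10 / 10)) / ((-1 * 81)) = -2503066 / 568215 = -4.41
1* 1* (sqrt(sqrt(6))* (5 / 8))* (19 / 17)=95* 6^(1 / 4) / 136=1.09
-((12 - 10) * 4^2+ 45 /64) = -2093 /64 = -32.70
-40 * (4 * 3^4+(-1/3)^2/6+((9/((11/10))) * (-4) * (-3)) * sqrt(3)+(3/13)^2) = -59149580/4563 - 43200 * sqrt(3)/11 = -19765.11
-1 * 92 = -92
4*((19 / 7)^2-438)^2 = 1781008804 / 2401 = 741777.93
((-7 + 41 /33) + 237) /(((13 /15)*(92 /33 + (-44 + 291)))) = 8805 /8243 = 1.07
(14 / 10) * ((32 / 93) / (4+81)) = 224 / 39525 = 0.01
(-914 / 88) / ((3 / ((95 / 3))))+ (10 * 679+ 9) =2648989 / 396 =6689.37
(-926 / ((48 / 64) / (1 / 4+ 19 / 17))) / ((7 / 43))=-1234358 / 119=-10372.76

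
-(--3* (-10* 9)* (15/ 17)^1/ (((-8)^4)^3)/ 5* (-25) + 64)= -37383395354509/ 584115552256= -64.00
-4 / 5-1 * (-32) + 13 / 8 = 1313 / 40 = 32.82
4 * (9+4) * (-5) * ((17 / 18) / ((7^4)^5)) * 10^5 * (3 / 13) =-17000000 / 239376798892836003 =-0.00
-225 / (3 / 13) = -975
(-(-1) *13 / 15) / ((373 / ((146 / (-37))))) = -1898 / 207015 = -0.01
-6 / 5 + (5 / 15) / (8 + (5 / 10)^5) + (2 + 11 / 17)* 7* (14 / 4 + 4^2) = 47206831 / 131070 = 360.17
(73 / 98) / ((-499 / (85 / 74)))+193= 698412159 / 3618748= 193.00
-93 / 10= -9.30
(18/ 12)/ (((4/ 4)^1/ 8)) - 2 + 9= 19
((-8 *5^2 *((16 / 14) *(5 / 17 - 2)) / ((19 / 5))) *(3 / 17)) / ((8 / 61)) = 5307000 / 38437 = 138.07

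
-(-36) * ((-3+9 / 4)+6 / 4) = 27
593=593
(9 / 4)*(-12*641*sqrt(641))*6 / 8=-328633.68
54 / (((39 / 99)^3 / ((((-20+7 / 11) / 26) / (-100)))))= 18788517 / 2856100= 6.58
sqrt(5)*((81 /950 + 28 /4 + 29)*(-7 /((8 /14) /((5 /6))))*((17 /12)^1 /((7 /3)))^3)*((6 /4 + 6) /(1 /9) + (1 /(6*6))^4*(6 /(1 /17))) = -353606836606049*sqrt(5) /63541739520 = -12443.61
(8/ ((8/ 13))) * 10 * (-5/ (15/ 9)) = -390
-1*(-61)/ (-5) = -61/ 5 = -12.20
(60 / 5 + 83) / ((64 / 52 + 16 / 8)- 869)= -247 / 2251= -0.11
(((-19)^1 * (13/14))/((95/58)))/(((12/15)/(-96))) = 9048/7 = 1292.57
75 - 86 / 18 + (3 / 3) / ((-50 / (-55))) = 6419 / 90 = 71.32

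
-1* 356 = -356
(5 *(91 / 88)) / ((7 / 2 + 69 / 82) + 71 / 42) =30135 / 35156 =0.86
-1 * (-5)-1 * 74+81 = 12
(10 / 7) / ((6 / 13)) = 65 / 21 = 3.10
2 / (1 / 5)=10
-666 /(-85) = 666 /85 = 7.84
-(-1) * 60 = 60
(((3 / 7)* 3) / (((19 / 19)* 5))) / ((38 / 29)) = 261 / 1330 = 0.20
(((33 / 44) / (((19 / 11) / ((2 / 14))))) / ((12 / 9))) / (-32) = -99 / 68096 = -0.00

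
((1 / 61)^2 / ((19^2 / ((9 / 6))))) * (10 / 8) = 15 / 10746248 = 0.00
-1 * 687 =-687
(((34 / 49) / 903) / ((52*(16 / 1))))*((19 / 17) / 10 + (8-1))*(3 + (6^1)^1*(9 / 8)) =1209 / 18878720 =0.00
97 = 97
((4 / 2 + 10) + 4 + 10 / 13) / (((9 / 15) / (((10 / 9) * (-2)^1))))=-21800 / 351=-62.11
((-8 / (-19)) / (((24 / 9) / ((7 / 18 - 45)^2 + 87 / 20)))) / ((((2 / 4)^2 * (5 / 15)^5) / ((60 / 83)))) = 348957936 / 1577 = 221279.60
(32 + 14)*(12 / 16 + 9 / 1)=897 / 2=448.50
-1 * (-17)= 17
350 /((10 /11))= 385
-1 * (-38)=38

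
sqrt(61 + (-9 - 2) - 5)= 3*sqrt(5)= 6.71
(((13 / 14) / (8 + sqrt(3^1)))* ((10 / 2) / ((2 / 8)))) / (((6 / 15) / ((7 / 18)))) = 1300 / 549 - 325* sqrt(3) / 1098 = 1.86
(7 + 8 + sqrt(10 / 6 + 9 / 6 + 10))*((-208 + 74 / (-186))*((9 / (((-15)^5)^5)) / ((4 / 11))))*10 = 213191*sqrt(474) / 6262289736922502517700195312500 + 213191 / 69580997076916694641113281250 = 0.00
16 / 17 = 0.94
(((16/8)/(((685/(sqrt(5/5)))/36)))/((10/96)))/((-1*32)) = -108/3425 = -0.03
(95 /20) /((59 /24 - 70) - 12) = -114 /1909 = -0.06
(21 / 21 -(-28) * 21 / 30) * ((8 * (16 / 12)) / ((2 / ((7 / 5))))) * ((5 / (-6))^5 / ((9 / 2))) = -90125 / 6561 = -13.74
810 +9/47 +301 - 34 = 50628/47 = 1077.19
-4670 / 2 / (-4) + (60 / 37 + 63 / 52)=564293 / 962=586.58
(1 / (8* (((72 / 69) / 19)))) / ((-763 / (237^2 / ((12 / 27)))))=-73637559 / 195328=-376.99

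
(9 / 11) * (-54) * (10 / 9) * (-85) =45900 / 11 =4172.73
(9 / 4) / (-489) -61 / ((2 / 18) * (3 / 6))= -715899 / 652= -1098.00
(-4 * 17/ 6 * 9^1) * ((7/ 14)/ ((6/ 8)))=-68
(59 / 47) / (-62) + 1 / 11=2265 / 32054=0.07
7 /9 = 0.78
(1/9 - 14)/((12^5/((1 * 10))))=-625/1119744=-0.00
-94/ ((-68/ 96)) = 2256/ 17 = 132.71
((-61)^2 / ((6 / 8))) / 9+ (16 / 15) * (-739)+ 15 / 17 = -541907 / 2295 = -236.13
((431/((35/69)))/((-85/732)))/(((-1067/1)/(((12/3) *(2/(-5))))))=-174151584/15871625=-10.97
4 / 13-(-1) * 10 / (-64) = 63 / 416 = 0.15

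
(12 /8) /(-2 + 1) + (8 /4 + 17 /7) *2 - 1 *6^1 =19 /14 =1.36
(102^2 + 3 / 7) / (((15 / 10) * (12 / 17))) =412709 / 42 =9826.40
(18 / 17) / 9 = 2 / 17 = 0.12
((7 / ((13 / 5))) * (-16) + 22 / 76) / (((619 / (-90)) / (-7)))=-6658155 / 152893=-43.55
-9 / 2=-4.50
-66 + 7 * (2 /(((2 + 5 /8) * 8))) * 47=-104 /3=-34.67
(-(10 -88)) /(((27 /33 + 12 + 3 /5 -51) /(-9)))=990 /53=18.68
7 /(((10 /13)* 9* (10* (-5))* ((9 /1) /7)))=-0.02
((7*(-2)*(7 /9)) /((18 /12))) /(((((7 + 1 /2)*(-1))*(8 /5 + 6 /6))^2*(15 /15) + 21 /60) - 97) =-490 /19143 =-0.03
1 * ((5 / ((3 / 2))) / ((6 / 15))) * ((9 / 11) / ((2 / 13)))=975 / 22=44.32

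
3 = 3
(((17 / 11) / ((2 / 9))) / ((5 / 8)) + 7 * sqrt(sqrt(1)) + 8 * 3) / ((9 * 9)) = 2317 / 4455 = 0.52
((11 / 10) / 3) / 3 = 0.12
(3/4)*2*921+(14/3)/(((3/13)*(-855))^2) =54535200757/39475350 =1381.50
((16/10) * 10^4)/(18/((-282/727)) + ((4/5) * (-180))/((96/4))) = -752000/2463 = -305.32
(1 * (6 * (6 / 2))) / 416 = 9 / 208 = 0.04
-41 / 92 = -0.45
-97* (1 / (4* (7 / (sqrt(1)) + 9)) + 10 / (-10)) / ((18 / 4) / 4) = 679 / 8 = 84.88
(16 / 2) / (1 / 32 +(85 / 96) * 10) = 768 / 853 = 0.90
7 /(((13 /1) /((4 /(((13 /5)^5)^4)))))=2670288085937500 /247064529073450392704413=0.00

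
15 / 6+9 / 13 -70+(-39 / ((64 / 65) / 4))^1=-46851 / 208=-225.25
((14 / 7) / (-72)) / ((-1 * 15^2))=1 / 8100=0.00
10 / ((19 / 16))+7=293 / 19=15.42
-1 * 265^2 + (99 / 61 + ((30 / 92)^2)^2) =-19179743847331 / 273124816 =-70223.37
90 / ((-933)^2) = 10 / 96721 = 0.00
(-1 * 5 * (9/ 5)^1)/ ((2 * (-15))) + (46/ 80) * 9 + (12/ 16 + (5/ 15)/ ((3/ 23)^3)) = 156.43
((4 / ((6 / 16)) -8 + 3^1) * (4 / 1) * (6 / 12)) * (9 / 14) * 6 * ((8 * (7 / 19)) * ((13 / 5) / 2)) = 15912 / 95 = 167.49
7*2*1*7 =98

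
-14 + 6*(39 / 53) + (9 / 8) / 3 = -3905 / 424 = -9.21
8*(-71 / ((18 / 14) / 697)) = -2771272 / 9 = -307919.11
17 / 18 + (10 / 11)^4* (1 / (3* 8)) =256397 / 263538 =0.97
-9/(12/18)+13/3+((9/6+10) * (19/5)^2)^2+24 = 206930677/7500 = 27590.76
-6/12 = -1/2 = -0.50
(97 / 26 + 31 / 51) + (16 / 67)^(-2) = 3712591 / 169728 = 21.87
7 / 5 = 1.40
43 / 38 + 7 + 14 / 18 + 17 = 8861 / 342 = 25.91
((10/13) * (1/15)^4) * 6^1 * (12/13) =0.00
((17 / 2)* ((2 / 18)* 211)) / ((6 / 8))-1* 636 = -9998 / 27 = -370.30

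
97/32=3.03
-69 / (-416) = 69 / 416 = 0.17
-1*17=-17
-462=-462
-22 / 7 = -3.14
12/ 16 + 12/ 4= 15/ 4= 3.75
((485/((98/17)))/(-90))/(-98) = 1649/172872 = 0.01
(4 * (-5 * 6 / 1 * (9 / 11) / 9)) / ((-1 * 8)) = 15 / 11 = 1.36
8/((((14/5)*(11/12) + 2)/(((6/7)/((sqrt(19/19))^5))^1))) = 1440/959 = 1.50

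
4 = 4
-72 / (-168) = 3 / 7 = 0.43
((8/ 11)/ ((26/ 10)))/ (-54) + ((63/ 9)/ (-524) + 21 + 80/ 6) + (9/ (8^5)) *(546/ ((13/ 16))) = 17868255491/ 517929984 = 34.50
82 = 82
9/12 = 3/4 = 0.75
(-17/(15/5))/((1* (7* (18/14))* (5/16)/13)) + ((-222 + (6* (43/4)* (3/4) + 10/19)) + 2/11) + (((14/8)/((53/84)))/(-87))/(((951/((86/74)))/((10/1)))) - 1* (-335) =552958933873949/4069161205560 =135.89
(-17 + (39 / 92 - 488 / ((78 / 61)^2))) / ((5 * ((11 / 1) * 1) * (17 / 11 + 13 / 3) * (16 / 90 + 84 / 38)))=-2512789653 / 6159309104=-0.41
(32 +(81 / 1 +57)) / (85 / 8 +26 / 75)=102000 / 6583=15.49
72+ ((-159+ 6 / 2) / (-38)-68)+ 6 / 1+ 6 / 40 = 14.26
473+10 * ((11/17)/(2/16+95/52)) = 1643763/3451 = 476.31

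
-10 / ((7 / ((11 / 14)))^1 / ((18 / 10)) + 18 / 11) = -495 / 326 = -1.52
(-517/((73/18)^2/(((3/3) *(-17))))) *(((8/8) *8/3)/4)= 1898424/5329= 356.24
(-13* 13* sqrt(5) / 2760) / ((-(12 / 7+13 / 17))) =20111* sqrt(5) / 814200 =0.06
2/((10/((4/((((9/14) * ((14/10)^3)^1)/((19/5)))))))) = 760/441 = 1.72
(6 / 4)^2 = 9 / 4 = 2.25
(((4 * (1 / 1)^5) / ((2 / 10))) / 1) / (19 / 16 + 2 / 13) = 14.91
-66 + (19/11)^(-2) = -23705/361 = -65.66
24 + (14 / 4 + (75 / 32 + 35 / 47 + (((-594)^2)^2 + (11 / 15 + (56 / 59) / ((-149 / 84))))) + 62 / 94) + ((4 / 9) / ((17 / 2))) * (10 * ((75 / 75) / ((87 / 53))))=124493242927.76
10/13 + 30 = 400/13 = 30.77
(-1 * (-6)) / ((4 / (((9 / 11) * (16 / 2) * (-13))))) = -1404 / 11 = -127.64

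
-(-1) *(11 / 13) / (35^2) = 11 / 15925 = 0.00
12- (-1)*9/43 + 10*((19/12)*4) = 9745/129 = 75.54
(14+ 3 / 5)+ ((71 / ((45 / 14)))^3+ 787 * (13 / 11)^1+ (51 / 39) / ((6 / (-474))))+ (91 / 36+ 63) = 609037027673 / 52123500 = 11684.50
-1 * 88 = -88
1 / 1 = 1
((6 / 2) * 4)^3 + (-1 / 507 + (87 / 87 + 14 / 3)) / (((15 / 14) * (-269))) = 3535007152 / 2045745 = 1727.98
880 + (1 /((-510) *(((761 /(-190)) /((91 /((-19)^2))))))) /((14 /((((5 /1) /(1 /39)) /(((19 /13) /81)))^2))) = 338877397055 /177469766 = 1909.49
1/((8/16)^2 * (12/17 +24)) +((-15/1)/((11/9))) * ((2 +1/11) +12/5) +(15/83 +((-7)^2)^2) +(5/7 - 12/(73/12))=180514733743/76979595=2344.97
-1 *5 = -5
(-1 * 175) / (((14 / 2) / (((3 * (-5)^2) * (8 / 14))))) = -7500 / 7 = -1071.43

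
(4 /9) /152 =1 /342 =0.00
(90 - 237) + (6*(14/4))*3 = -84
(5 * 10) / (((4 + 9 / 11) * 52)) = 275 / 1378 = 0.20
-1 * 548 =-548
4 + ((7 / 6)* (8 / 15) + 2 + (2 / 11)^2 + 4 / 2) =47128 / 5445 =8.66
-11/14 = -0.79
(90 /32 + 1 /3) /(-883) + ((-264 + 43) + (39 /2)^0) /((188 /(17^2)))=-673700777 /1992048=-338.20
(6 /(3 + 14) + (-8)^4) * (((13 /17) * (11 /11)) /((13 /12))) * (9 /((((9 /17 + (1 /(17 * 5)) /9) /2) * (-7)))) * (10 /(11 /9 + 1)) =-1522983060 /24157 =-63045.21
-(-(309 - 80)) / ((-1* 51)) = -229 / 51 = -4.49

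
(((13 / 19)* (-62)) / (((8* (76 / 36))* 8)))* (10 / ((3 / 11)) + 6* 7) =-71331 / 2888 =-24.70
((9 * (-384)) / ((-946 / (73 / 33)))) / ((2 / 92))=1934208 / 5203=371.75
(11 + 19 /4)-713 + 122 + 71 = -2017 /4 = -504.25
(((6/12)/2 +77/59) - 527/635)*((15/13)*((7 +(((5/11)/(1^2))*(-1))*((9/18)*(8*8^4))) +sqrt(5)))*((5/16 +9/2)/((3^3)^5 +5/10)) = -186776611119/89453614762720 +25103463*sqrt(5)/89453614762720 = -0.00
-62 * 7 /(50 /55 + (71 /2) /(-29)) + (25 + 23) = 286540 /201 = 1425.57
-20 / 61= -0.33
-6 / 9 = -2 / 3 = -0.67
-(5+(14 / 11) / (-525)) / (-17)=4123 / 14025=0.29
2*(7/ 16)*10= 35/ 4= 8.75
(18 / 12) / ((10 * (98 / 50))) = 15 / 196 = 0.08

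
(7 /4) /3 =7 /12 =0.58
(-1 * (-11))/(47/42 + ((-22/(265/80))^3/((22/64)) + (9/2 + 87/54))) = -206343522/15850962749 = -0.01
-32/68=-0.47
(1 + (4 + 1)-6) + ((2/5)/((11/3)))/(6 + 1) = 6/385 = 0.02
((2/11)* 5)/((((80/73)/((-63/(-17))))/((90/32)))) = 206955/23936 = 8.65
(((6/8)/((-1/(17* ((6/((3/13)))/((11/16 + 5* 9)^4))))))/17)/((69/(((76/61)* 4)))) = -0.00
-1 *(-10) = 10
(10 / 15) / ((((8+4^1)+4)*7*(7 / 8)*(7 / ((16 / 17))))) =16 / 17493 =0.00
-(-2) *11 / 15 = 22 / 15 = 1.47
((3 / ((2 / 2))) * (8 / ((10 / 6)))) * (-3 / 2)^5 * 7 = -15309 / 20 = -765.45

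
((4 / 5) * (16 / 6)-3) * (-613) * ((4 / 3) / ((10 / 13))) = 207194 / 225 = 920.86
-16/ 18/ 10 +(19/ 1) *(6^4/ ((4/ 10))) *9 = 554039.91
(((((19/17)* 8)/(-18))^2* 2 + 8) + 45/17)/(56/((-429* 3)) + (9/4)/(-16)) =-2386740928/39449367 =-60.50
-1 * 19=-19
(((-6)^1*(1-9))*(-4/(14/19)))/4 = -456/7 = -65.14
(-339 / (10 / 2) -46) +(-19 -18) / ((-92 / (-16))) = -13827 / 115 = -120.23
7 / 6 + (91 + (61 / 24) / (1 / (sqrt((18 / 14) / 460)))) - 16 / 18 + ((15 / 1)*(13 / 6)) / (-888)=61*sqrt(805) / 12880 + 486133 / 5328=91.38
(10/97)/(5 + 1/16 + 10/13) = 2080/117661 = 0.02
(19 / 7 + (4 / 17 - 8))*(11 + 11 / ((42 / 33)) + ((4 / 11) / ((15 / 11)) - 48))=208547 / 1470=141.87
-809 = -809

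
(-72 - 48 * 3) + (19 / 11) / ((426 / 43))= -1011359 / 4686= -215.83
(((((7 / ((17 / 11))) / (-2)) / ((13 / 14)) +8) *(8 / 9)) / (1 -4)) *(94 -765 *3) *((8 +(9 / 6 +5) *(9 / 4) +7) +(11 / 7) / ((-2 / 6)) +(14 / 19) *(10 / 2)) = 82300507325 / 793611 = 103703.84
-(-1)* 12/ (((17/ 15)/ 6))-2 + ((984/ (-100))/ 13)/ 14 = 2377559/ 38675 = 61.48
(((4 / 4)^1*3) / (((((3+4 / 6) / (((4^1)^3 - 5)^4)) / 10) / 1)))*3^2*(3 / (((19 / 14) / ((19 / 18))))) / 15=1526787486 / 11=138798862.36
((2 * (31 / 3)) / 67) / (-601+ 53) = -31 / 55074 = -0.00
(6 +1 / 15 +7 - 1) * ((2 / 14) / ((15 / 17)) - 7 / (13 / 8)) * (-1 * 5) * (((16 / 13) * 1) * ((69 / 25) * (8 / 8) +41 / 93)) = 121962949088 / 123771375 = 985.39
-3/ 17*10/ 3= -10/ 17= -0.59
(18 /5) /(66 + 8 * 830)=9 /16765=0.00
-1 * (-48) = 48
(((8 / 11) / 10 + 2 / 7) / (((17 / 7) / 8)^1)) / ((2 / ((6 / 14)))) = 1656 / 6545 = 0.25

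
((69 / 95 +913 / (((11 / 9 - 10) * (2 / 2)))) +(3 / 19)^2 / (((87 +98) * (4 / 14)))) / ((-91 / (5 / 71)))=1089875607 / 13635333166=0.08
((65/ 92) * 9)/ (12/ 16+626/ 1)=585/ 57661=0.01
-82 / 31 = -2.65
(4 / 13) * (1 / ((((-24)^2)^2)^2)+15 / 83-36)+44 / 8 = -163943421050797 / 29692815998976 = -5.52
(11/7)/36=11/252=0.04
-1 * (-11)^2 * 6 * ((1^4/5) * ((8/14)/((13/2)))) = -5808/455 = -12.76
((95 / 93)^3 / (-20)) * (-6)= 171475 / 536238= 0.32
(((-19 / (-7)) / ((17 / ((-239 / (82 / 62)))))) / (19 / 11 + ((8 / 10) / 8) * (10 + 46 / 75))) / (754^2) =-580680375 / 31906901354692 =-0.00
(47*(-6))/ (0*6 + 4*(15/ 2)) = -47/ 5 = -9.40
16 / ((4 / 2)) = 8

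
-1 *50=-50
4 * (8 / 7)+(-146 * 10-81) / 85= -8067 / 595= -13.56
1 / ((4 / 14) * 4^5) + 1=2055 / 2048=1.00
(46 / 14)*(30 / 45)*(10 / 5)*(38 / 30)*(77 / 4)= 4807 / 45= 106.82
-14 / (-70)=1 / 5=0.20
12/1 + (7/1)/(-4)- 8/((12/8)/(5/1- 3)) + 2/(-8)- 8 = -26/3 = -8.67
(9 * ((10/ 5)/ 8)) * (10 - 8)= 9/ 2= 4.50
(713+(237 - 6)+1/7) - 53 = 6238/7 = 891.14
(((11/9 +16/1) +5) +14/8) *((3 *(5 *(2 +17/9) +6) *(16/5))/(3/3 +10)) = 790508/1485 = 532.33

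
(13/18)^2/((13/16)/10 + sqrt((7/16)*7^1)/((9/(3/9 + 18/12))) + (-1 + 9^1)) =6760/109353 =0.06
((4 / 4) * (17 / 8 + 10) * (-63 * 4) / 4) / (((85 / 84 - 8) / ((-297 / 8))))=-38114307 / 9392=-4058.17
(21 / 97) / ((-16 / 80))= -105 / 97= -1.08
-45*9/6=-135/2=-67.50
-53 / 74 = -0.72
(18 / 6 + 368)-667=-296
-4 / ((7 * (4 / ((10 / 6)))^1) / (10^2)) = -500 / 21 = -23.81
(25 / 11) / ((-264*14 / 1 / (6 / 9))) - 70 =-4268905 / 60984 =-70.00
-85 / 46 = -1.85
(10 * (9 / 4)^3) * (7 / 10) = 5103 / 64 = 79.73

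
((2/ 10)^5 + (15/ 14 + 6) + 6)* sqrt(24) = 571889* sqrt(6)/ 21875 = 64.04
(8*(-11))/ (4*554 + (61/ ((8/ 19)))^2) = -0.00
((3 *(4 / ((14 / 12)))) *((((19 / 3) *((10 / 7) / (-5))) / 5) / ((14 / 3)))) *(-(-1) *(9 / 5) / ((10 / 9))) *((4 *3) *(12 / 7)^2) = -95738112 / 2100875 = -45.57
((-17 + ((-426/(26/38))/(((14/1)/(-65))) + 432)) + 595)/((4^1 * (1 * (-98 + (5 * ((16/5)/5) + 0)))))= -136525/13272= -10.29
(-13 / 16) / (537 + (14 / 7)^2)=-13 / 8656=-0.00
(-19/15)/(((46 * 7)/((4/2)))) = -19/2415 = -0.01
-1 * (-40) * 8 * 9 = 2880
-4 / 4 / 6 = -1 / 6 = -0.17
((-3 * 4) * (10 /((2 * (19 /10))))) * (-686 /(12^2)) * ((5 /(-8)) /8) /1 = -42875 /3648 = -11.75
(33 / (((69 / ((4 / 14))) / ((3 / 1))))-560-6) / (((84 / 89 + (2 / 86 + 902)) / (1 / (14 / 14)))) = -69697324 / 111272091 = -0.63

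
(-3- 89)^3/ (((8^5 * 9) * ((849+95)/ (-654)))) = 1326203/ 724992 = 1.83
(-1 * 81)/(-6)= 27/2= 13.50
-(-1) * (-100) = -100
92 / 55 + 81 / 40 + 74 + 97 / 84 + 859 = 8665757 / 9240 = 937.85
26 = 26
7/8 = 0.88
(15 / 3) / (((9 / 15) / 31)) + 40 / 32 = 3115 / 12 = 259.58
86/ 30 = 2.87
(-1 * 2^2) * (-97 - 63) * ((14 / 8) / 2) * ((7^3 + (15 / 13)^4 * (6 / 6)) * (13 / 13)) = 5514346880 / 28561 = 193072.61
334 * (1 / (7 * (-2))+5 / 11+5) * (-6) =-830658 / 77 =-10787.77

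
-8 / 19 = -0.42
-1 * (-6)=6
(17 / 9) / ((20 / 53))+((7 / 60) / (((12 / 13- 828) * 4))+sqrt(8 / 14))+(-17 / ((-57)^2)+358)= 2 * sqrt(7) / 7+9661545967 / 26615808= 363.76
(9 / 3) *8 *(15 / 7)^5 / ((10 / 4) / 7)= 7290000 / 2401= 3036.23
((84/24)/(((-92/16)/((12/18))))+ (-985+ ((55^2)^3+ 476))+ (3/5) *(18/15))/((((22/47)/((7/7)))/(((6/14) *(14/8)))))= 1122103948715087/25300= 44351934731.82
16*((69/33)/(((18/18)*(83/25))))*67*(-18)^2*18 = 3594844800/913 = 3937398.47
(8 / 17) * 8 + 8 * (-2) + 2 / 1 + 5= -89 / 17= -5.24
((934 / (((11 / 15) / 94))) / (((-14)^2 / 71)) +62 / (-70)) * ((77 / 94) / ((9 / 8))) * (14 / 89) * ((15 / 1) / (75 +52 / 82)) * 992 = 38028657740288 / 38914449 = 977237.47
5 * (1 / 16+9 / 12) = 65 / 16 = 4.06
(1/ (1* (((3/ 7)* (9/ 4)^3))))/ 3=448/ 6561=0.07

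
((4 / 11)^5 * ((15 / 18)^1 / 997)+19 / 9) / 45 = 3050796773 / 65029978035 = 0.05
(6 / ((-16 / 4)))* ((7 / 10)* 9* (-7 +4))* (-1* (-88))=12474 / 5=2494.80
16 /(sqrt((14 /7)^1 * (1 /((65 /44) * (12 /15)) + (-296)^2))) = 8 * sqrt(29614494) /1139019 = 0.04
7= 7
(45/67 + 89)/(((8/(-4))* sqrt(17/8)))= -6008* sqrt(34)/1139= -30.76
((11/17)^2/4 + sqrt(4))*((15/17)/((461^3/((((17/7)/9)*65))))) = 263575/792790888652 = 0.00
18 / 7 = 2.57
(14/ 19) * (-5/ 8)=-35/ 76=-0.46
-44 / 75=-0.59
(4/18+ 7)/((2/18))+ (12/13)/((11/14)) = 9463/143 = 66.17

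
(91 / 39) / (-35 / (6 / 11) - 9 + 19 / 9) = -42 / 1279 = -0.03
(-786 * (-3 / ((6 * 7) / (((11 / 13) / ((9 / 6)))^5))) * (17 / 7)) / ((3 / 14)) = 22954276928 / 631569393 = 36.34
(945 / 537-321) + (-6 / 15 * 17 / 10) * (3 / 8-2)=-11389241 / 35800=-318.14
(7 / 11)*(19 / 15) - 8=-7.19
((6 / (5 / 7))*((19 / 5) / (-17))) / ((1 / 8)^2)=-120.17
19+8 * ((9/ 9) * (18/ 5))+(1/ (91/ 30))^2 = 1983659/ 41405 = 47.91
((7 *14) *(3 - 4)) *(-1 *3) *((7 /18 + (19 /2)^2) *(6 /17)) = 159887 /17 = 9405.12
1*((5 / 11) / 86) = 5 / 946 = 0.01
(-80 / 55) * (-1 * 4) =5.82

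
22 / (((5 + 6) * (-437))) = -2 / 437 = -0.00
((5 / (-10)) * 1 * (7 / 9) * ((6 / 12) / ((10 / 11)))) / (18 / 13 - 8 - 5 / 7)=7007 / 240120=0.03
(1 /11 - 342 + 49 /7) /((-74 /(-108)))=-198936 /407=-488.79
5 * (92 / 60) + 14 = 65 / 3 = 21.67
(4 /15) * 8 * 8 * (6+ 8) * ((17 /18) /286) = 15232 /19305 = 0.79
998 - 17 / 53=52877 / 53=997.68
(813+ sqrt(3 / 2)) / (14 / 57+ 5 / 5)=57 *sqrt(6) / 142+ 46341 / 71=653.67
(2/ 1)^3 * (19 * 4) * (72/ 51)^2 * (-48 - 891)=-328845312/ 289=-1137873.05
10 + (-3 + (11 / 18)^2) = 2389 / 324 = 7.37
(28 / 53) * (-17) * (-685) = 6152.08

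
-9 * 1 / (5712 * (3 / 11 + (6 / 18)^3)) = -0.01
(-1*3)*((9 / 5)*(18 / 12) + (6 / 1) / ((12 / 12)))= -261 / 10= -26.10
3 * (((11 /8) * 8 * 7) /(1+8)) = 77 /3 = 25.67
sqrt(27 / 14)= 3 * sqrt(42) / 14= 1.39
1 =1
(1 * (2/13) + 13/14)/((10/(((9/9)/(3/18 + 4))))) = 591/22750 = 0.03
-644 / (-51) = 644 / 51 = 12.63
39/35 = 1.11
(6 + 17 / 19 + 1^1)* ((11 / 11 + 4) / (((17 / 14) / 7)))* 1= 227.55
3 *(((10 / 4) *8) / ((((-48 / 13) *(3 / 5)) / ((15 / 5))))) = -325 / 4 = -81.25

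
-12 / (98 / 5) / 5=-6 / 49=-0.12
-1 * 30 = -30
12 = 12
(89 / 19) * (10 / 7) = 890 / 133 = 6.69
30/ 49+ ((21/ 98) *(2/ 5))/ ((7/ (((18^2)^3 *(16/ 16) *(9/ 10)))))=459165774/ 1225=374829.20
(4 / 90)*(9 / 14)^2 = 9 / 490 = 0.02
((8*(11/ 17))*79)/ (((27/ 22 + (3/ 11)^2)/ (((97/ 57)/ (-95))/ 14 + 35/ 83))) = 2225204356408/ 16847445825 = 132.08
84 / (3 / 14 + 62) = 1176 / 871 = 1.35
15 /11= 1.36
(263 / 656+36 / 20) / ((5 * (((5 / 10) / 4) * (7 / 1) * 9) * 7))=7219 / 904050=0.01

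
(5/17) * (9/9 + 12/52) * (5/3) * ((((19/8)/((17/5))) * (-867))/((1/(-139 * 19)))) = 12544750/13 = 964980.77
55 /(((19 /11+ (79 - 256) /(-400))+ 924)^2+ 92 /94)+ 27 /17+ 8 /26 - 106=-17957448814236208361 /172495268058562683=-104.10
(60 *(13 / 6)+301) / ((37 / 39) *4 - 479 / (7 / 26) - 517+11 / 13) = -117663 / 625580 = -0.19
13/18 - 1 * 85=-1517/18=-84.28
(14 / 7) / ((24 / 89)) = 89 / 12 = 7.42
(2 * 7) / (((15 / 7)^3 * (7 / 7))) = 4802 / 3375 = 1.42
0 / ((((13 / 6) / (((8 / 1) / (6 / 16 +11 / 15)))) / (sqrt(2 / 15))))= 0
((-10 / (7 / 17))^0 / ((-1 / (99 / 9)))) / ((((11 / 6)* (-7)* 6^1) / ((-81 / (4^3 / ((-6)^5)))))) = 19683 / 14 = 1405.93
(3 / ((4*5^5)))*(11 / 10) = 33 / 125000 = 0.00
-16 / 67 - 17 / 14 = -1.45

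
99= 99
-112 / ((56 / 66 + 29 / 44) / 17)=-251328 / 199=-1262.95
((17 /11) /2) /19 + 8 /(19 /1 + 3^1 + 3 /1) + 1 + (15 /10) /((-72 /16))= 32207 /31350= 1.03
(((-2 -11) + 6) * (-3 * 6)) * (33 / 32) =2079 / 16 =129.94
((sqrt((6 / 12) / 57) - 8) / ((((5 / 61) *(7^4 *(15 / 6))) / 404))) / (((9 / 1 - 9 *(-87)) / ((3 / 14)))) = -24644 / 13865775 + 6161 *sqrt(114) / 3161396700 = -0.00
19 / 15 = 1.27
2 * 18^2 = 648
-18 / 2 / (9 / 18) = -18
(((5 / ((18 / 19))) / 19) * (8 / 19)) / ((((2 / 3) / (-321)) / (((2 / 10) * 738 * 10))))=-83122.11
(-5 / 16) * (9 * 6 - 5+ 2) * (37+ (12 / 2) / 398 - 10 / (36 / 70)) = -2674865 / 9552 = -280.03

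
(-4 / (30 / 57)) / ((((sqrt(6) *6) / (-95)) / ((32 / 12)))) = 1444 *sqrt(6) / 27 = 131.00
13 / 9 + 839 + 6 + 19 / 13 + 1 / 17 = 1686602 / 1989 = 847.96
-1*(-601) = 601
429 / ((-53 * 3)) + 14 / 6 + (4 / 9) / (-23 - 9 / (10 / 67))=-147062 / 397341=-0.37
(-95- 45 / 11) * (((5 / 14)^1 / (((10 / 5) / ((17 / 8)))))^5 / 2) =-2418193953125 / 6203442724864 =-0.39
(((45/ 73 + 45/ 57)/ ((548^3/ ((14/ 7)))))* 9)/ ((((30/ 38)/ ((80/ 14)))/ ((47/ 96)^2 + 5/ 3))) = 5709925/ 2690992912384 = 0.00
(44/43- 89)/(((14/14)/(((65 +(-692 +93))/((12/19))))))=6397053/86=74384.34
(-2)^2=4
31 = 31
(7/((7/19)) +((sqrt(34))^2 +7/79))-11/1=3325/79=42.09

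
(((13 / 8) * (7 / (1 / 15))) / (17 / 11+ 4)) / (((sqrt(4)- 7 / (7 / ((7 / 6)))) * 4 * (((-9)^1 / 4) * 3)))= -1001 / 732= -1.37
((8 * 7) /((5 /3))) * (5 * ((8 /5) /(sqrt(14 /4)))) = 192 * sqrt(14) /5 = 143.68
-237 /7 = -33.86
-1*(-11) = 11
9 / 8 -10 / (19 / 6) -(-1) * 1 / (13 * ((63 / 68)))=-242735 / 124488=-1.95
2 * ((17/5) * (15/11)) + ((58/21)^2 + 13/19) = 1620797/92169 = 17.59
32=32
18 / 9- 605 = -603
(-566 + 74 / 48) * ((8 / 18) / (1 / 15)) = -67735 / 18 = -3763.06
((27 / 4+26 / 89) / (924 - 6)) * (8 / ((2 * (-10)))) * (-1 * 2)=2507 / 408510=0.01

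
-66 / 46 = -33 / 23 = -1.43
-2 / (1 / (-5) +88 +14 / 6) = -15 / 676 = -0.02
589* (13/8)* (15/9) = 38285/24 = 1595.21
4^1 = 4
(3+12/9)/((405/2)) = 26/1215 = 0.02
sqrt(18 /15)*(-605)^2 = 73205*sqrt(30) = 400960.30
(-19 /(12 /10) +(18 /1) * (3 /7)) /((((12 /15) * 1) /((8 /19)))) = -1705 /399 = -4.27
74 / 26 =37 / 13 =2.85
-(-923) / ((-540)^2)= 923 / 291600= 0.00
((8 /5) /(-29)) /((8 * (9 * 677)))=-1 /883485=-0.00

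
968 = 968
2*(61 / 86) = 61 / 43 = 1.42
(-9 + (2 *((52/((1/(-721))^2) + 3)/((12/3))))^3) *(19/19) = 19752486052888867990303/8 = 2469060756611108498787.88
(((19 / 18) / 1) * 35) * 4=1330 / 9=147.78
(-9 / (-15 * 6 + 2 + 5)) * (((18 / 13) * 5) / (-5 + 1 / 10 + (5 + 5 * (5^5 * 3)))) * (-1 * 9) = -72900 / 505782329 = -0.00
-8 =-8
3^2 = 9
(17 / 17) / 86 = 1 / 86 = 0.01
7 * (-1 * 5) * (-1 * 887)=31045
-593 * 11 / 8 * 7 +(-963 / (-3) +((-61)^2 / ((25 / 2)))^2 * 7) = 3074535259 / 5000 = 614907.05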